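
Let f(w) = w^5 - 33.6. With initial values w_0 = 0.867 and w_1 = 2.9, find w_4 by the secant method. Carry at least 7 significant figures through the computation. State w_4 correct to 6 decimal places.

3.167243

Secant update: w_(k+1) = w_k − f(w_k)·(w_k − w_(k-1))/(f(w_k) − f(w_(k-1))).
f(w_0) = -33.110113, f(w_1) = 171.511490
w_2 = 2.900000 - (171.511490)·(2.900000 - 0.867000)/(171.511490 - (-33.110113)) = 1.195963; f(w_2) = -31.153259
w_3 = 1.195963 - (-31.153259)·(1.195963 - 2.900000)/(-31.153259 - (171.511490)) = 1.457904; f(w_3) = -27.013649
w_4 = 1.457904 - (-27.013649)·(1.457904 - 1.195963)/(-27.013649 - (-31.153259)) = 3.167243; f(w_4) = 285.118313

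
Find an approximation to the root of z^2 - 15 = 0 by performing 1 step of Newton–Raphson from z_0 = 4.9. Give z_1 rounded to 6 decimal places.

3.980612

Newton update: z ← z − f(z)/f'(z).
f'(z) = 2z
z_0 = 4.900000: f = 9.010000, f' = 9.800000 → z_1 = 4.900000 - (9.010000)/(9.800000) = 3.980612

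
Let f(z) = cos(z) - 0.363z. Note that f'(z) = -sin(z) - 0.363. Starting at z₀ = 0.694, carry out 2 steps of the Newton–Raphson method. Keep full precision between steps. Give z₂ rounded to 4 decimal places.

z_0 = 0.694000: f = 0.516772, f' = -1.002617 → z_1 = 0.694000 - (0.516772)/(-1.002617) = 1.209423
z_1 = 1.209423: f = -0.085461, f' = -1.298412 → z_2 = 1.209423 - (-0.085461)/(-1.298412) = 1.143603

1.1436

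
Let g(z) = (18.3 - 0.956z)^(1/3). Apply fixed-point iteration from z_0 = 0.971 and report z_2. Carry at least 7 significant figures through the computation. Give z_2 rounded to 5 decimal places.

2.51057

z_1 = g(0.971000) = 2.589888
z_2 = g(2.589888) = 2.510572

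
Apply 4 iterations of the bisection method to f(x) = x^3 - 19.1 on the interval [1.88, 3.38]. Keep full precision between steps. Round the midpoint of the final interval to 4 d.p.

2.6769

f(1.880000) = -12.455328, f(3.380000) = 19.514472 (opposite signs)
step 1: m = 2.630000, f(m) = -0.908553 < 0 → root in [2.630000, 3.380000]
step 2: m = 3.005000, f(m) = 8.035225 > 0 → root in [2.630000, 3.005000]
step 3: m = 2.817500, f(m) = 3.266178 > 0 → root in [2.630000, 2.817500]
step 4: m = 2.723750, f(m) = 1.106995 > 0 → root in [2.630000, 2.723750]
Midpoint of [2.630000, 2.723750] = 2.676875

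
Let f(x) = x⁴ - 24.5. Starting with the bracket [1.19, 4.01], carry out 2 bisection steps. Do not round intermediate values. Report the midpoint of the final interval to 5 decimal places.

f(1.190000) = -22.494661, f(4.010000) = 234.069616 (opposite signs)
step 1: m = 2.600000, f(m) = 21.197600 > 0 → root in [1.190000, 2.600000]
step 2: m = 1.895000, f(m) = -11.604539 < 0 → root in [1.895000, 2.600000]
Midpoint of [1.895000, 2.600000] = 2.247500

2.24750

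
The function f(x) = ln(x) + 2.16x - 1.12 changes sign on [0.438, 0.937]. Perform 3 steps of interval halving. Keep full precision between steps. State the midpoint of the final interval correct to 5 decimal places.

0.71869

f(0.438000) = -0.999456, f(0.937000) = 0.838848 (opposite signs)
step 1: m = 0.687500, f(m) = -0.009693 < 0 → root in [0.687500, 0.937000]
step 2: m = 0.812250, f(m) = 0.426513 > 0 → root in [0.687500, 0.812250]
step 3: m = 0.749875, f(m) = 0.211881 > 0 → root in [0.687500, 0.749875]
Midpoint of [0.687500, 0.749875] = 0.718688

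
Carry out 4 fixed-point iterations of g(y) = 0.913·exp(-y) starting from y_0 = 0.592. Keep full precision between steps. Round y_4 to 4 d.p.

y_1 = g(0.592000) = 0.505090
y_2 = g(0.505090) = 0.550951
y_3 = g(0.550951) = 0.526254
y_4 = g(0.526254) = 0.539413

0.5394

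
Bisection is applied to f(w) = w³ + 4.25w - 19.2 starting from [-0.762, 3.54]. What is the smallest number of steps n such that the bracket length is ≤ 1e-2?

9

Initial width b − a = 3.54 − -0.762 = 4.302000.
After n steps the width is (b−a)/2^n; need (b−a)/2^n ≤ 1e-2.
So n ≥ log₂(4.302000/1e-2) = log₂(430.2000) ≈ 8.7489.
Hence n = 9.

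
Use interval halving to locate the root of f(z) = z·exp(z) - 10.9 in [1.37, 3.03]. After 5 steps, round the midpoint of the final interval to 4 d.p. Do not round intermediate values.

f(1.370000) = -5.508570, f(3.030000) = 51.812615 (opposite signs)
step 1: m = 2.200000, f(m) = 8.955030 > 0 → root in [1.370000, 2.200000]
step 2: m = 1.785000, f(m) = -0.262150 < 0 → root in [1.785000, 2.200000]
step 3: m = 1.992500, f(m) = 3.712687 > 0 → root in [1.785000, 1.992500]
step 4: m = 1.888750, f(m) = 1.586714 > 0 → root in [1.785000, 1.888750]
step 5: m = 1.836875, f(m) = 0.629867 > 0 → root in [1.785000, 1.836875]
Midpoint of [1.785000, 1.836875] = 1.810938

1.8109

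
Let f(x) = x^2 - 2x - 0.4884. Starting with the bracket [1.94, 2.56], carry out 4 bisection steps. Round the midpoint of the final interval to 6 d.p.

f(1.940000) = -0.604800, f(2.560000) = 0.945200 (opposite signs)
step 1: m = 2.250000, f(m) = 0.074100 > 0 → root in [1.940000, 2.250000]
step 2: m = 2.095000, f(m) = -0.289375 < 0 → root in [2.095000, 2.250000]
step 3: m = 2.172500, f(m) = -0.113644 < 0 → root in [2.172500, 2.250000]
step 4: m = 2.211250, f(m) = -0.021273 < 0 → root in [2.211250, 2.250000]
Midpoint of [2.211250, 2.250000] = 2.230625

2.230625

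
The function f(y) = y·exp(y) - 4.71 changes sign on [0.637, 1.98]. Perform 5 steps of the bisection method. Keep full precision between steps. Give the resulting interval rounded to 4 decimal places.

[1.2665, 1.3085]

f(0.637000) = -3.505560, f(1.980000) = 9.630631 (opposite signs)
step 1: m = 1.308500, f(m) = 0.132259 > 0 → root in [0.637000, 1.308500]
step 2: m = 0.972750, f(m) = -2.136873 < 0 → root in [0.972750, 1.308500]
step 3: m = 1.140625, f(m) = -1.141300 < 0 → root in [1.140625, 1.308500]
step 4: m = 1.224562, f(m) = -0.543209 < 0 → root in [1.224562, 1.308500]
step 5: m = 1.266531, f(m) = -0.215686 < 0 → root in [1.266531, 1.308500]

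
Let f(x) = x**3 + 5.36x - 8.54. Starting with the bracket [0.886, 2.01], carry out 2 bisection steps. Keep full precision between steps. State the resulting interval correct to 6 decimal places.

f(0.886000) = -3.095534, f(2.010000) = 10.354201 (opposite signs)
step 1: m = 1.448000, f(m) = 2.257307 > 0 → root in [0.886000, 1.448000]
step 2: m = 1.167000, f(m) = -0.695556 < 0 → root in [1.167000, 1.448000]

[1.167000, 1.448000]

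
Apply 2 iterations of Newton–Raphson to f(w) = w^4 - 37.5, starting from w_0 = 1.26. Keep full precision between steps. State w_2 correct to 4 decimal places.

4.2762

f'(w) = 4w^3
w_0 = 1.260000: f = -34.979526, f' = 8.001504 → w_1 = 1.260000 - (-34.979526)/(8.001504) = 5.631619
w_1 = 5.631619: f = 968.349573, f' = 714.430140 → w_2 = 5.631619 - (968.349573)/(714.430140) = 4.276204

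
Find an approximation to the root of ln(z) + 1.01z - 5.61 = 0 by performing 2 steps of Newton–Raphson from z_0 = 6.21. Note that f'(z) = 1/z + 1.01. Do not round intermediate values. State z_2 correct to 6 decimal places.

z_0 = 6.210000: f = 2.488261, f' = 1.171031 → z_1 = 6.210000 - (2.488261)/(1.171031) = 4.085153
z_1 = 4.085153: f = -0.076636, f' = 1.254789 → z_2 = 4.085153 - (-0.076636)/(1.254789) = 4.146228

4.146228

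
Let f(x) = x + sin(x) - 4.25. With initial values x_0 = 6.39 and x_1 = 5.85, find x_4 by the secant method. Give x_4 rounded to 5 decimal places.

5.15448

f(x_0) = 2.246612, f(x_1) = 1.180236
x_2 = 5.850000 - (1.180236)·(5.850000 - 6.390000)/(1.180236 - (2.246612)) = 5.252343; f(x_2) = 0.144610
x_3 = 5.252343 - (0.144610)·(5.252343 - 5.850000)/(0.144610 - (1.180236)) = 5.168888; f(x_3) = 0.021287
x_4 = 5.168888 - (0.021287)·(5.168888 - 5.252343)/(0.021287 - (0.144610)) = 5.154483; f(x_4) = 0.000625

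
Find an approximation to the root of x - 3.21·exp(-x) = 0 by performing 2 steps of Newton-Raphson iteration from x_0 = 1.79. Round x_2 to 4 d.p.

Newton update: x ← x − f(x)/f'(x).
f'(x) = 1 + 3.21·exp(-x)
x_0 = 1.790000: f = 1.254058, f' = 1.535942 → x_1 = 1.790000 - (1.254058)/(1.535942) = 0.973525
x_1 = 0.973525: f = -0.239049, f' = 2.212574 → x_2 = 0.973525 - (-0.239049)/(2.212574) = 1.081566

1.0816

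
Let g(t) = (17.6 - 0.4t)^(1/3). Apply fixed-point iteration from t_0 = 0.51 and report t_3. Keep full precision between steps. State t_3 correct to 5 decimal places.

t_1 = g(0.510000) = 2.591094
t_2 = g(2.591094) = 2.549087
t_3 = g(2.549087) = 2.549948

2.54995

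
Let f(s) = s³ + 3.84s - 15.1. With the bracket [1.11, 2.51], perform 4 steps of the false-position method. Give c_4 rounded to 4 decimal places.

1.9616

f(1.110000) = -9.469969, f(2.510000) = 10.351651
step 1: c = 1.778863, f(c) = -2.640209 < 0 → new bracket [1.778863, 2.510000]
step 2: c = 1.927445, f(c) = -0.538065 < 0 → new bracket [1.927445, 2.510000]
step 3: c = 1.956229, f(c) = -0.101914 < 0 → new bracket [1.956229, 2.510000]
step 4: c = 1.961628, f(c) = -0.019030 < 0 → new bracket [1.961628, 2.510000]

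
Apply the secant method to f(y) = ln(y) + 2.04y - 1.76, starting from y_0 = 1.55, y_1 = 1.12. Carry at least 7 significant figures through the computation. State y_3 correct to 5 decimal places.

0.90998

Secant update: y_(k+1) = y_k − f(y_k)·(y_k − y_(k-1))/(f(y_k) − f(y_(k-1))).
f(y_0) = 1.840255, f(y_1) = 0.638129
y_2 = 1.120000 - (0.638129)·(1.120000 - 1.550000)/(0.638129 - (1.840255)) = 0.891742; f(y_2) = -0.055426
y_3 = 0.891742 - (-0.055426)·(0.891742 - 1.120000)/(-0.055426 - (0.638129)) = 0.909983; f(y_3) = 0.002036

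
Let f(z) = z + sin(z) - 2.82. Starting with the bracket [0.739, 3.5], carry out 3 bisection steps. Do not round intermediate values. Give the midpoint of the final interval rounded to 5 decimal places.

f(0.739000) = -1.407451, f(3.500000) = 0.329217 (opposite signs)
step 1: m = 2.119500, f(m) = 0.152701 > 0 → root in [0.739000, 2.119500]
step 2: m = 1.429250, f(m) = -0.400751 < 0 → root in [1.429250, 2.119500]
step 3: m = 1.774375, f(m) = -0.066276 < 0 → root in [1.774375, 2.119500]
Midpoint of [1.774375, 2.119500] = 1.946937

1.94694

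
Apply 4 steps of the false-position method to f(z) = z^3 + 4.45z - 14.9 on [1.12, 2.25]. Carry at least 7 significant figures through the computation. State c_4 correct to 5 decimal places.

f(1.120000) = -8.511072, f(2.250000) = 6.503125
step 1: c = 1.760561, f(c) = -1.608511 < 0 → new bracket [1.760561, 2.250000]
step 2: c = 1.857615, f(c) = -0.223475 < 0 → new bracket [1.857615, 2.250000]
step 3: c = 1.870651, f(c) = -0.029564 < 0 → new bracket [1.870651, 2.250000]
step 4: c = 1.872368, f(c) = -0.003885 < 0 → new bracket [1.872368, 2.250000]

1.87237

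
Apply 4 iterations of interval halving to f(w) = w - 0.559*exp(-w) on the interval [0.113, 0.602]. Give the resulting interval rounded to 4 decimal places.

f(0.113000) = -0.386271, f(0.602000) = 0.295827 (opposite signs)
step 1: m = 0.357500, f(m) = -0.033477 < 0 → root in [0.357500, 0.602000]
step 2: m = 0.479750, f(m) = 0.133764 > 0 → root in [0.357500, 0.479750]
step 3: m = 0.418625, f(m) = 0.050830 > 0 → root in [0.357500, 0.418625]
step 4: m = 0.388062, f(m) = 0.008854 > 0 → root in [0.357500, 0.388062]

[0.3575, 0.3881]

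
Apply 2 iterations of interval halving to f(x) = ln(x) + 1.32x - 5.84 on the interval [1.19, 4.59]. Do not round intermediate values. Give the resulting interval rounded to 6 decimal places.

[2.890000, 3.740000]

f(1.190000) = -4.095247, f(4.590000) = 1.742680 (opposite signs)
step 1: m = 2.890000, f(m) = -0.963943 < 0 → root in [2.890000, 4.590000]
step 2: m = 3.740000, f(m) = 0.415886 > 0 → root in [2.890000, 3.740000]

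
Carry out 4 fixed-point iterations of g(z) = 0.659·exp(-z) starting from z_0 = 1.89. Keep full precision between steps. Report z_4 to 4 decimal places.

z_1 = g(1.890000) = 0.099556
z_2 = g(0.099556) = 0.596552
z_3 = g(0.596552) = 0.362916
z_4 = g(0.362916) = 0.458430

0.4584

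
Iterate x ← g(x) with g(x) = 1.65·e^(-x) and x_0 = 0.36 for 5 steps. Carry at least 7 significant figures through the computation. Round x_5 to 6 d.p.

0.887797

x_1 = g(0.360000) = 1.151166
x_2 = g(1.151166) = 0.521842
x_3 = g(0.521842) = 0.979154
x_4 = g(0.979154) = 0.619788
x_5 = g(0.619788) = 0.887797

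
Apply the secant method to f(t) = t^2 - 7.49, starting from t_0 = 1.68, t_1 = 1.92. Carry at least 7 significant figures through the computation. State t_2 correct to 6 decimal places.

Secant update: t_(k+1) = t_k − f(t_k)·(t_k − t_(k-1))/(f(t_k) − f(t_(k-1))).
f(t_0) = -4.667600, f(t_1) = -3.803600
t_2 = 1.920000 - (-3.803600)·(1.920000 - 1.680000)/(-3.803600 - (-4.667600)) = 2.976556; f(t_2) = 1.369883

2.976556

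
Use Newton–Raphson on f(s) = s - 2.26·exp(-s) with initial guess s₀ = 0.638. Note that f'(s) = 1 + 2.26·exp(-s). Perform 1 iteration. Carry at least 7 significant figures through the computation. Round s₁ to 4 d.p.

0.8914

Newton update: s ← s − f(s)/f'(s).
s_0 = 0.638000: f = -0.556067, f' = 2.194067 → s_1 = 0.638000 - (-0.556067)/(2.194067) = 0.891441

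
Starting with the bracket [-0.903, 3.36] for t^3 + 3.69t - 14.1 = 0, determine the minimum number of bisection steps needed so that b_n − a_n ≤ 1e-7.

26

Initial width b − a = 3.36 − -0.903 = 4.263000.
After n steps the width is (b−a)/2^n; need (b−a)/2^n ≤ 1e-7.
So n ≥ log₂(4.263000/1e-7) = log₂(42630000.0000) ≈ 25.3454.
Hence n = 26.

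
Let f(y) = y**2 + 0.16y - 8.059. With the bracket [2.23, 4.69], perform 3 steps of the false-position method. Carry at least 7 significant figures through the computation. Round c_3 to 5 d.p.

f(2.230000) = -2.729300, f(4.690000) = 14.687500
step 1: c = 2.615494, f(c) = -0.799710 < 0 → new bracket [2.615494, 4.690000]
step 2: c = 2.722615, f(c) = -0.210748 < 0 → new bracket [2.722615, 4.690000]
step 3: c = 2.750445, f(c) = -0.053978 < 0 → new bracket [2.750445, 4.690000]

2.75045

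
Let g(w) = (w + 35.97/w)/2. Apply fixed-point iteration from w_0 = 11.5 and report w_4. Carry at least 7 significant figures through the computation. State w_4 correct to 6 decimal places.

5.997500

w_1 = g(11.500000) = 7.313913
w_2 = g(7.313913) = 6.115969
w_3 = g(6.115969) = 5.998647
w_4 = g(5.998647) = 5.997500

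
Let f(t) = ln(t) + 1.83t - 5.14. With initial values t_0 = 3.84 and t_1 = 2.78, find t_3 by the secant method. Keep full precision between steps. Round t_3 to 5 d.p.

2.34367

f(t_0) = 3.232672, f(t_1) = 0.969851
t_2 = 2.780000 - (0.969851)·(2.780000 - 3.840000)/(0.969851 - (3.232672)) = 2.325681; f(t_2) = -0.039990
t_3 = 2.325681 - (-0.039990)·(2.325681 - 2.780000)/(-0.039990 - (0.969851)) = 2.343673; f(t_3) = 0.000640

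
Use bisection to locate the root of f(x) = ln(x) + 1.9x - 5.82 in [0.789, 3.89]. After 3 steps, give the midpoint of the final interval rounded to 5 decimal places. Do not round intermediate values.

f(0.789000) = -4.557889, f(3.890000) = 2.929409 (opposite signs)
step 1: m = 2.339500, f(m) = -0.525013 < 0 → root in [2.339500, 3.890000]
step 2: m = 3.114750, f(m) = 1.234174 > 0 → root in [2.339500, 3.114750]
step 3: m = 2.727125, f(m) = 0.364785 > 0 → root in [2.339500, 2.727125]
Midpoint of [2.339500, 2.727125] = 2.533313

2.53331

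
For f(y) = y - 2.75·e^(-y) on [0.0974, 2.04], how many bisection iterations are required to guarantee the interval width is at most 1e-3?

11

Initial width b − a = 2.04 − 0.0974 = 1.942600.
After n steps the width is (b−a)/2^n; need (b−a)/2^n ≤ 1e-3.
So n ≥ log₂(1.942600/1e-3) = log₂(1942.6000) ≈ 10.9238.
Hence n = 11.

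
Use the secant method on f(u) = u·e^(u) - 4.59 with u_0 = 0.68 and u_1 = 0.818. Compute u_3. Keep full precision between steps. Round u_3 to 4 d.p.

1.1836

Secant update: u_(k+1) = u_k − f(u_k)·(u_k − u_(k-1))/(f(u_k) − f(u_(k-1))).
f(u_0) = -3.247763, f(u_1) = -2.736442
u_2 = 0.818000 - (-2.736442)·(0.818000 - 0.680000)/(-2.736442 - (-3.247763)) = 1.556536; f(u_2) = 2.791660
u_3 = 1.556536 - (2.791660)·(1.556536 - 0.818000)/(2.791660 - (-2.736442)) = 1.183579; f(u_3) = -0.724378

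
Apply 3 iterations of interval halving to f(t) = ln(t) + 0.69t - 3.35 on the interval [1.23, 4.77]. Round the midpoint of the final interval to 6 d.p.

3.221250

f(1.230000) = -2.294286, f(4.770000) = 1.503646 (opposite signs)
step 1: m = 3.000000, f(m) = -0.181388 < 0 → root in [3.000000, 4.770000]
step 2: m = 3.885000, f(m) = 0.687773 > 0 → root in [3.000000, 3.885000]
step 3: m = 3.442500, f(m) = 0.261523 > 0 → root in [3.000000, 3.442500]
Midpoint of [3.000000, 3.442500] = 3.221250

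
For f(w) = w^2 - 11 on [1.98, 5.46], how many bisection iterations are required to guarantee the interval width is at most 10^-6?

Initial width b − a = 5.46 − 1.98 = 3.480000.
After n steps the width is (b−a)/2^n; need (b−a)/2^n ≤ 10^-6.
So n ≥ log₂(3.480000/10^-6) = log₂(3480000.0000) ≈ 21.7307.
Hence n = 22.

22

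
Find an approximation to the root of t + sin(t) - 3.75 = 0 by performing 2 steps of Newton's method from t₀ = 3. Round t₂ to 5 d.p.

Newton update: t ← t − f(t)/f'(t).
f'(t) = 1 + cos(t)
t_0 = 3.000000: f = -0.608880, f' = 0.010008 → t_1 = 3.000000 - (-0.608880)/(0.010008) = 63.842347
t_1 = 63.842347: f = 60.939441, f' = 1.531443 → t_2 = 63.842347 - (60.939441)/(1.531443) = 24.050166

24.05017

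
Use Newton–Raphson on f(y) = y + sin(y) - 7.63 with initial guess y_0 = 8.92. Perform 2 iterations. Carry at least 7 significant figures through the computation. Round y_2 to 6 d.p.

2.478971

f'(y) = 1 + cos(y)
y_0 = 8.920000: f = 1.773613, f' = 0.124718 → y_1 = 8.920000 - (1.773613)/(0.124718) = -5.300973
y_1 = -5.300973: f = -12.099246, f' = 1.555184 → y_2 = -5.300973 - (-12.099246)/(1.555184) = 2.478971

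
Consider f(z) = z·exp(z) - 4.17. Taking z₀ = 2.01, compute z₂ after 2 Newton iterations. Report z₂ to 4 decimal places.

Newton update: z ← z − f(z)/f'(z).
f'(z) = (z + 1)·exp(z)
z_0 = 2.010000: f = 10.831268, f' = 22.464585 → z_1 = 2.010000 - (10.831268)/(22.464585) = 1.527851
z_1 = 1.527851: f = 2.870744, f' = 11.649009 → z_2 = 1.527851 - (2.870744)/(11.649009) = 1.281415

1.2814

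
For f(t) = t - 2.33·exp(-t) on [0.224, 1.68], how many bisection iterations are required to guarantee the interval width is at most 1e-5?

18

Initial width b − a = 1.68 − 0.224 = 1.456000.
After n steps the width is (b−a)/2^n; need (b−a)/2^n ≤ 1e-5.
So n ≥ log₂(1.456000/1e-5) = log₂(145600.0000) ≈ 17.1517.
Hence n = 18.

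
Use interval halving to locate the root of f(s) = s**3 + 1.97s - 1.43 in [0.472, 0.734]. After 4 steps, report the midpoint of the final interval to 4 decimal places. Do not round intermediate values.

0.6112

f(0.472000) = -0.395006, f(0.734000) = 0.411427 (opposite signs)
step 1: m = 0.603000, f(m) = -0.022834 < 0 → root in [0.603000, 0.734000]
step 2: m = 0.668500, f(m) = 0.185692 > 0 → root in [0.603000, 0.668500]
step 3: m = 0.635750, f(m) = 0.079384 > 0 → root in [0.603000, 0.635750]
step 4: m = 0.619375, f(m) = 0.027777 > 0 → root in [0.603000, 0.619375]
Midpoint of [0.603000, 0.619375] = 0.611187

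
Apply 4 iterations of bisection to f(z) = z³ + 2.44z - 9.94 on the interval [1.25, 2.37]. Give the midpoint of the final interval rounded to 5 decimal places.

f(1.250000) = -4.936875, f(2.370000) = 9.154853 (opposite signs)
step 1: m = 1.810000, f(m) = 0.406141 > 0 → root in [1.250000, 1.810000]
step 2: m = 1.530000, f(m) = -2.625223 < 0 → root in [1.530000, 1.810000]
step 3: m = 1.670000, f(m) = -1.207737 < 0 → root in [1.670000, 1.810000]
step 4: m = 1.740000, f(m) = -0.426376 < 0 → root in [1.740000, 1.810000]
Midpoint of [1.740000, 1.810000] = 1.775000

1.77500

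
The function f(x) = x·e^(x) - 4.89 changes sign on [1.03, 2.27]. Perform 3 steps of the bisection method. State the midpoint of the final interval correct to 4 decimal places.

1.2625

f(1.030000) = -2.004902, f(2.270000) = 17.082240 (opposite signs)
step 1: m = 1.650000, f(m) = 3.701517 > 0 → root in [1.030000, 1.650000]
step 2: m = 1.340000, f(m) = 0.227518 > 0 → root in [1.030000, 1.340000]
step 3: m = 1.185000, f(m) = -1.014236 < 0 → root in [1.185000, 1.340000]
Midpoint of [1.185000, 1.340000] = 1.262500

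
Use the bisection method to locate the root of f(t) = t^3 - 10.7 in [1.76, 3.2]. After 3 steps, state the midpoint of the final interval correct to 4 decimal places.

2.2100

f(1.760000) = -5.248224, f(3.200000) = 22.068000 (opposite signs)
step 1: m = 2.480000, f(m) = 4.552992 > 0 → root in [1.760000, 2.480000]
step 2: m = 2.120000, f(m) = -1.171872 < 0 → root in [2.120000, 2.480000]
step 3: m = 2.300000, f(m) = 1.467000 > 0 → root in [2.120000, 2.300000]
Midpoint of [2.120000, 2.300000] = 2.210000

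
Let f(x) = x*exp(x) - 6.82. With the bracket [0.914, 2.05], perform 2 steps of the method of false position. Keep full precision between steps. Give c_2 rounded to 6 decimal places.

1.435010

f(0.914000) = -4.540228, f(2.050000) = 9.104197
step 1: c = 1.292008, f(c) = -2.116978 < 0 → new bracket [1.292008, 2.050000]
step 2: c = 1.435010, f(c) = -0.793407 < 0 → new bracket [1.435010, 2.050000]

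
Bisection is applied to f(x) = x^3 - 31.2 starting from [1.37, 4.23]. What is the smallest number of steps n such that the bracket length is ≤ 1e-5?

19

Initial width b − a = 4.23 − 1.37 = 2.860000.
After n steps the width is (b−a)/2^n; need (b−a)/2^n ≤ 1e-5.
So n ≥ log₂(2.860000/1e-5) = log₂(286000.0000) ≈ 18.1257.
Hence n = 19.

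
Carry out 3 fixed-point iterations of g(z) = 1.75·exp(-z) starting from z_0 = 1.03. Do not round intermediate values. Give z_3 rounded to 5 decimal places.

0.68570

z_1 = g(1.030000) = 0.624762
z_2 = g(0.624762) = 0.936930
z_3 = g(0.936930) = 0.685700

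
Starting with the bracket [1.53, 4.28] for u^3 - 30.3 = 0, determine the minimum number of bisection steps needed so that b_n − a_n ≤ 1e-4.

15

Initial width b − a = 4.28 − 1.53 = 2.750000.
After n steps the width is (b−a)/2^n; need (b−a)/2^n ≤ 1e-4.
So n ≥ log₂(2.750000/1e-4) = log₂(27500.0000) ≈ 14.7471.
Hence n = 15.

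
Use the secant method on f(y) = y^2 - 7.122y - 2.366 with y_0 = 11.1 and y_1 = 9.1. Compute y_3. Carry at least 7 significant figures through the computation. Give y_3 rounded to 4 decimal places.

f(y_0) = 41.789800, f(y_1) = 15.633800
y_2 = 9.100000 - (15.633800)·(9.100000 - 11.100000)/(15.633800 - (41.789800)) = 7.904573; f(y_2) = 3.819902
y_3 = 7.904573 - (3.819902)·(7.904573 - 9.100000)/(3.819902 - (15.633800)) = 7.518043; f(y_3) = 0.611472

7.5180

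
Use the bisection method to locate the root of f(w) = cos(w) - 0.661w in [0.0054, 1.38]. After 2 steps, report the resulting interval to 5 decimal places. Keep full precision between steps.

f(0.005400) = 0.996416, f(1.380000) = -0.722539 (opposite signs)
step 1: m = 0.692700, f(m) = 0.311650 > 0 → root in [0.692700, 1.380000]
step 2: m = 1.036350, f(m) = -0.175663 < 0 → root in [0.692700, 1.036350]

[0.69270, 1.03635]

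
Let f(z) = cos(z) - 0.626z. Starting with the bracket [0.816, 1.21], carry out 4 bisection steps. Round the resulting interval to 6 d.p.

[0.939125, 0.963750]

f(0.816000) = 0.174324, f(1.210000) = -0.404441 (opposite signs)
step 1: m = 1.013000, f(m) = -0.104820 < 0 → root in [0.816000, 1.013000]
step 2: m = 0.914500, f(m) = 0.037710 > 0 → root in [0.914500, 1.013000]
step 3: m = 0.963750, f(m) = -0.032864 < 0 → root in [0.914500, 0.963750]
step 4: m = 0.939125, f(m) = 0.002602 > 0 → root in [0.939125, 0.963750]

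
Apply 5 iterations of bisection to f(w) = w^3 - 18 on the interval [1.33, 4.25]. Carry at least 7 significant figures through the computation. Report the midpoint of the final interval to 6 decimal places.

2.653125

f(1.330000) = -15.647363, f(4.250000) = 58.765625 (opposite signs)
step 1: m = 2.790000, f(m) = 3.717639 > 0 → root in [1.330000, 2.790000]
step 2: m = 2.060000, f(m) = -9.258184 < 0 → root in [2.060000, 2.790000]
step 3: m = 2.425000, f(m) = -3.739484 < 0 → root in [2.425000, 2.790000]
step 4: m = 2.607500, f(m) = -0.271461 < 0 → root in [2.607500, 2.790000]
step 5: m = 2.698750, f(m) = 1.655675 > 0 → root in [2.607500, 2.698750]
Midpoint of [2.607500, 2.698750] = 2.653125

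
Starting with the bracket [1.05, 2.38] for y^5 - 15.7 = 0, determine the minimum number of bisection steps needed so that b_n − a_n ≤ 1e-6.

21

Initial width b − a = 2.38 − 1.05 = 1.330000.
After n steps the width is (b−a)/2^n; need (b−a)/2^n ≤ 1e-6.
So n ≥ log₂(1.330000/1e-6) = log₂(1330000.0000) ≈ 20.3430.
Hence n = 21.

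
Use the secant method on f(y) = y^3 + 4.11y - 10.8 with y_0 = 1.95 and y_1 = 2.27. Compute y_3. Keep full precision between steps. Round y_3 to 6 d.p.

1.627977

f(y_0) = 4.629375, f(y_1) = 10.226783
y_2 = 2.270000 - (10.226783)·(2.270000 - 1.950000)/(10.226783 - (4.629375)) = 1.685342; f(y_2) = 0.913761
y_3 = 1.685342 - (0.913761)·(1.685342 - 2.270000)/(0.913761 - (10.226783)) = 1.627977; f(y_3) = 0.205630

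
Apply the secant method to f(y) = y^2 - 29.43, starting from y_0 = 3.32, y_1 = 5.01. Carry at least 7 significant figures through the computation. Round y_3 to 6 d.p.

f(y_0) = -18.407600, f(y_1) = -4.329900
y_2 = 5.010000 - (-4.329900)·(5.010000 - 3.320000)/(-4.329900 - (-18.407600)) = 5.529796; f(y_2) = 1.148643
y_3 = 5.529796 - (1.148643)·(5.529796 - 5.010000)/(1.148643 - (-4.329900)) = 5.420814; f(y_3) = -0.044771

5.420814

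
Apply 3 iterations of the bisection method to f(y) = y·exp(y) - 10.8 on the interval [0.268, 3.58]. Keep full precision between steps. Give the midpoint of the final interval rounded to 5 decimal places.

1.71700

f(0.268000) = -10.449631, f(3.580000) = 117.627276 (opposite signs)
step 1: m = 1.924000, f(m) = 2.376123 > 0 → root in [0.268000, 1.924000]
step 2: m = 1.096000, f(m) = -7.520578 < 0 → root in [1.096000, 1.924000]
step 3: m = 1.510000, f(m) = -3.964637 < 0 → root in [1.510000, 1.924000]
Midpoint of [1.510000, 1.924000] = 1.717000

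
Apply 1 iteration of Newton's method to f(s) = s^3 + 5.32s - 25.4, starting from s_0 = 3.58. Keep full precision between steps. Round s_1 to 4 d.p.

Newton update: s ← s − f(s)/f'(s).
f'(s) = 3s^2 + 5.32
s_0 = 3.580000: f = 39.528312, f' = 43.769200 → s_1 = 3.580000 - (39.528312)/(43.769200) = 2.676892

2.6769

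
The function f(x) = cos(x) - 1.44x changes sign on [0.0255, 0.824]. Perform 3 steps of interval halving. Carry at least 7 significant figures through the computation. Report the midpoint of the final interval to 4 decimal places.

f(0.025500) = 0.962955, f(0.824000) = -0.507269 (opposite signs)
step 1: m = 0.424750, f(m) = 0.299502 > 0 → root in [0.424750, 0.824000]
step 2: m = 0.624375, f(m) = -0.087771 < 0 → root in [0.424750, 0.624375]
step 3: m = 0.524562, f(m) = 0.110173 > 0 → root in [0.524562, 0.624375]
Midpoint of [0.524562, 0.624375] = 0.574469

0.5745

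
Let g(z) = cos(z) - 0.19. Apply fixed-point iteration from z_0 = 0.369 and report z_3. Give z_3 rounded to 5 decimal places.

z_1 = g(0.369000) = 0.742688
z_2 = g(0.742688) = 0.546653
z_3 = g(0.546653) = 0.664269

0.66427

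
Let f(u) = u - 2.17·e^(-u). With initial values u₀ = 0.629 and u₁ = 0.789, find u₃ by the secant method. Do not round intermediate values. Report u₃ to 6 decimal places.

0.890438

f(u_0) = -0.527881, f(u_1) = -0.196829
u_2 = 0.789000 - (-0.196829)·(0.789000 - 0.629000)/(-0.196829 - (-0.527881)) = 0.884129; f(u_2) = -0.012242
u_3 = 0.884129 - (-0.012242)·(0.884129 - 0.789000)/(-0.012242 - (-0.196829)) = 0.890438; f(u_3) = -0.000296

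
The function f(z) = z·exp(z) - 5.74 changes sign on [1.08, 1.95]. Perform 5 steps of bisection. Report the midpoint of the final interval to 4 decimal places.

f(1.080000) = -2.559746, f(1.950000) = 7.965941 (opposite signs)
step 1: m = 1.515000, f(m) = 1.152373 > 0 → root in [1.080000, 1.515000]
step 2: m = 1.297500, f(m) = -0.990975 < 0 → root in [1.297500, 1.515000]
step 3: m = 1.406250, f(m) = -0.001622 < 0 → root in [1.406250, 1.515000]
step 4: m = 1.460625, f(m) = 0.553324 > 0 → root in [1.406250, 1.460625]
step 5: m = 1.433438, f(m) = 0.270530 > 0 → root in [1.406250, 1.433438]
Midpoint of [1.406250, 1.433438] = 1.419844

1.4198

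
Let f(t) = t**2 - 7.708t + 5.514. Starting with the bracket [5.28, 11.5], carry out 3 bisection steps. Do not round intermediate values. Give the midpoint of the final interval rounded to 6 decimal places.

f(5.280000) = -7.305840, f(11.500000) = 49.122000 (opposite signs)
step 1: m = 8.390000, f(m) = 11.235980 > 0 → root in [5.280000, 8.390000]
step 2: m = 6.835000, f(m) = -0.452955 < 0 → root in [6.835000, 8.390000]
step 3: m = 7.612500, f(m) = 4.787006 > 0 → root in [6.835000, 7.612500]
Midpoint of [6.835000, 7.612500] = 7.223750

7.223750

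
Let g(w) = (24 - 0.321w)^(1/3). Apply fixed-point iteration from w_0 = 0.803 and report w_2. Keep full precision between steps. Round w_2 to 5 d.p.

2.84705

w_1 = g(0.803000) = 2.874135
w_2 = g(2.874135) = 2.847054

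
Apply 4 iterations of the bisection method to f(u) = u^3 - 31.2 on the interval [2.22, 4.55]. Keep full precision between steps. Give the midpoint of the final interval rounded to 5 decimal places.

3.16656

f(2.220000) = -20.258952, f(4.550000) = 62.996375 (opposite signs)
step 1: m = 3.385000, f(m) = 7.586092 > 0 → root in [2.220000, 3.385000]
step 2: m = 2.802500, f(m) = -9.189147 < 0 → root in [2.802500, 3.385000]
step 3: m = 3.093750, f(m) = -1.588824 < 0 → root in [3.093750, 3.385000]
step 4: m = 3.239375, f(m) = 2.792545 > 0 → root in [3.093750, 3.239375]
Midpoint of [3.093750, 3.239375] = 3.166562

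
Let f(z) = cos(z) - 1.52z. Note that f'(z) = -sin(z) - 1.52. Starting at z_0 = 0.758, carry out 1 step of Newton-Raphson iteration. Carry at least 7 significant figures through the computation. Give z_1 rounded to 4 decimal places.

0.5650

z_0 = 0.758000: f = -0.425948, f' = -2.207470 → z_1 = 0.758000 - (-0.425948)/(-2.207470) = 0.565043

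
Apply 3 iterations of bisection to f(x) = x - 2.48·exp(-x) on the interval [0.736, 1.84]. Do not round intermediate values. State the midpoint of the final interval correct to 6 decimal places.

0.943000

f(0.736000) = -0.451985, f(1.840000) = 1.446133 (opposite signs)
step 1: m = 1.288000, f(m) = 0.603962 > 0 → root in [0.736000, 1.288000]
step 2: m = 1.012000, f(m) = 0.110542 > 0 → root in [0.736000, 1.012000]
step 3: m = 0.874000, f(m) = -0.160852 < 0 → root in [0.874000, 1.012000]
Midpoint of [0.874000, 1.012000] = 0.943000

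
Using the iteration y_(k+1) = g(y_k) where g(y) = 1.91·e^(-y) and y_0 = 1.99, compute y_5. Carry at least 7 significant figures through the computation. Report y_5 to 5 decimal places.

0.55731

y_1 = g(1.990000) = 0.261088
y_2 = g(0.261088) = 1.471107
y_3 = g(1.471107) = 0.438672
y_4 = g(0.438672) = 1.231744
y_5 = g(1.231744) = 0.557306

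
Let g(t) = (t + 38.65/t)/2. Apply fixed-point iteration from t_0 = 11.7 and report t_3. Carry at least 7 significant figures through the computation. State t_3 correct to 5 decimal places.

6.21787

t_1 = g(11.700000) = 7.501709
t_2 = g(7.501709) = 6.326934
t_3 = g(6.326934) = 6.217869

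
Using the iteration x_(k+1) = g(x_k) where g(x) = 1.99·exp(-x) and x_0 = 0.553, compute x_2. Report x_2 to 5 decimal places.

0.63346

x_1 = g(0.553000) = 1.144691
x_2 = g(1.144691) = 0.633461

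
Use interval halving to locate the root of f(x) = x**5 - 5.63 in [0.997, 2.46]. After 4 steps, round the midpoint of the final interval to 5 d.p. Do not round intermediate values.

1.40847

f(0.997000) = -4.644910, f(2.460000) = 84.459782 (opposite signs)
step 1: m = 1.728500, f(m) = 9.799325 > 0 → root in [0.997000, 1.728500]
step 2: m = 1.362750, f(m) = -0.930183 < 0 → root in [1.362750, 1.728500]
step 3: m = 1.545625, f(m) = 3.191058 > 0 → root in [1.362750, 1.545625]
step 4: m = 1.454187, f(m) = 0.872825 > 0 → root in [1.362750, 1.454187]
Midpoint of [1.362750, 1.454187] = 1.408469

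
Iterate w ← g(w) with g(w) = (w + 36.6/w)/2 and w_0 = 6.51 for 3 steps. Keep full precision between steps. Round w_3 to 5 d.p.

6.04979

w_1 = g(6.510000) = 6.066060
w_2 = g(6.066060) = 6.049815
w_3 = g(6.049815) = 6.049793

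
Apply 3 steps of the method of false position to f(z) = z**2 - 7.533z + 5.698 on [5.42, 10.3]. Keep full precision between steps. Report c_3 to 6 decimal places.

f(5.420000) = -5.754460, f(10.300000) = 34.198100
step 1: c = 6.122878, f(c) = -2.936006 < 0 → new bracket [6.122878, 10.300000]
step 2: c = 6.453142, f(c) = -1.270479 < 0 → new bracket [6.453142, 10.300000]
step 3: c = 6.590936, f(c) = -0.511086 < 0 → new bracket [6.590936, 10.300000]

6.590936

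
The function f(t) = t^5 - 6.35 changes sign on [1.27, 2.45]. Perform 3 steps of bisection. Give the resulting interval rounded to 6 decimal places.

[1.417500, 1.565000]

f(1.270000) = -3.046163, f(2.450000) = 81.923515 (opposite signs)
step 1: m = 1.860000, f(m) = 15.912028 > 0 → root in [1.270000, 1.860000]
step 2: m = 1.565000, f(m) = 3.037970 > 0 → root in [1.270000, 1.565000]
step 3: m = 1.417500, f(m) = -0.627111 < 0 → root in [1.417500, 1.565000]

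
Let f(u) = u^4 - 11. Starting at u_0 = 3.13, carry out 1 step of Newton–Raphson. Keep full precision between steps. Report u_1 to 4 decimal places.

f'(u) = 4u^3
u_0 = 3.130000: f = 84.979250, f' = 122.657188 → u_1 = 3.130000 - (84.979250)/(122.657188) = 2.437181

2.4372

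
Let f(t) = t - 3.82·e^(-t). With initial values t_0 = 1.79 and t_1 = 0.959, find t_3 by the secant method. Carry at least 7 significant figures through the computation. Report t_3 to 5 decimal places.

f(t_0) = 1.152212, f(t_1) = -0.505114
t_2 = 0.959000 - (-0.505114)·(0.959000 - 1.790000)/(-0.505114 - (1.152212)) = 1.212269; f(t_2) = 0.075738
t_3 = 1.212269 - (0.075738)·(1.212269 - 0.959000)/(0.075738 - (-0.505114)) = 1.179245; f(t_3) = 0.004554

1.17925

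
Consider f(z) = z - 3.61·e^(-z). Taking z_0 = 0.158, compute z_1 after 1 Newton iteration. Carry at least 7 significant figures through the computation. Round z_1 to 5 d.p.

Newton update: z ← z − f(z)/f'(z).
f'(z) = 1 + 3.61·e^(-z)
z_0 = 0.158000: f = -2.924398, f' = 4.082398 → z_1 = 0.158000 - (-2.924398)/(4.082398) = 0.874343

0.87434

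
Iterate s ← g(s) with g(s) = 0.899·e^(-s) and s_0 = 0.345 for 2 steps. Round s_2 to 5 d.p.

s_1 = g(0.345000) = 0.636690
s_2 = g(0.636690) = 0.475608

0.47561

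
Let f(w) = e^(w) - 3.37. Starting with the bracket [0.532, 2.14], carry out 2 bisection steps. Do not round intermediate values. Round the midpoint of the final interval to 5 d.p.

f(0.532000) = -1.667666, f(2.140000) = 5.129438 (opposite signs)
step 1: m = 1.336000, f(m) = 0.433798 > 0 → root in [0.532000, 1.336000]
step 2: m = 0.934000, f(m) = -0.825332 < 0 → root in [0.934000, 1.336000]
Midpoint of [0.934000, 1.336000] = 1.135000

1.13500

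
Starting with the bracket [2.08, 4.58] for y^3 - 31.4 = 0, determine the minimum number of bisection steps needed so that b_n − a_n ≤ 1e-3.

Initial width b − a = 4.58 − 2.08 = 2.500000.
After n steps the width is (b−a)/2^n; need (b−a)/2^n ≤ 1e-3.
So n ≥ log₂(2.500000/1e-3) = log₂(2500.0000) ≈ 11.2877.
Hence n = 12.

12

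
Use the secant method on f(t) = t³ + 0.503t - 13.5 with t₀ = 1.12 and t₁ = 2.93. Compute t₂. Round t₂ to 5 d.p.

1.96643

f(t_0) = -11.531712, f(t_1) = 13.127547
t_2 = 2.930000 - (13.127547)·(2.930000 - 1.120000)/(13.127547 - (-11.531712)) = 1.966433; f(t_2) = -4.906971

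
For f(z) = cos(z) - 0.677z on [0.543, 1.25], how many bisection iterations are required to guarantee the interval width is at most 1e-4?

13

Initial width b − a = 1.25 − 0.543 = 0.707000.
After n steps the width is (b−a)/2^n; need (b−a)/2^n ≤ 1e-4.
So n ≥ log₂(0.707000/1e-4) = log₂(7070.0000) ≈ 12.7875.
Hence n = 13.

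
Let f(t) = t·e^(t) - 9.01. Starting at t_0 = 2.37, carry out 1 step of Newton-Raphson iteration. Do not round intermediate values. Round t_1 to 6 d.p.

1.916665

f'(t) = (t + 1)·e^(t)
t_0 = 2.370000: f = 16.342820, f' = 36.050212 → t_1 = 2.370000 - (16.342820)/(36.050212) = 1.916665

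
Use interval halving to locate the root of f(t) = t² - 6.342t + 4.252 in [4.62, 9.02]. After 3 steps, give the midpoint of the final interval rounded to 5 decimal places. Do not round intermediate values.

f(4.620000) = -3.703640, f(9.020000) = 28.407560 (opposite signs)
step 1: m = 6.820000, f(m) = 7.511960 > 0 → root in [4.620000, 6.820000]
step 2: m = 5.720000, f(m) = 0.694160 > 0 → root in [4.620000, 5.720000]
step 3: m = 5.170000, f(m) = -1.807240 < 0 → root in [5.170000, 5.720000]
Midpoint of [5.170000, 5.720000] = 5.445000

5.44500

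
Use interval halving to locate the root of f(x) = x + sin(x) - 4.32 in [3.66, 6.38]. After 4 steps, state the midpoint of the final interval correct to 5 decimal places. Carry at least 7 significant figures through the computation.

f(3.660000) = -1.155497, f(6.380000) = 2.156664 (opposite signs)
step 1: m = 5.020000, f(m) = -0.253060 < 0 → root in [5.020000, 6.380000]
step 2: m = 5.700000, f(m) = 0.829314 > 0 → root in [5.020000, 5.700000]
step 3: m = 5.360000, f(m) = 0.242473 > 0 → root in [5.020000, 5.360000]
step 4: m = 5.190000, f(m) = -0.018096 < 0 → root in [5.190000, 5.360000]
Midpoint of [5.190000, 5.360000] = 5.275000

5.27500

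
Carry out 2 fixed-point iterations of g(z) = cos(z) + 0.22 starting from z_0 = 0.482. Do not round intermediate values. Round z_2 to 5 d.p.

z_1 = g(0.482000) = 1.106070
z_2 = g(1.106070) = 0.668179

0.66818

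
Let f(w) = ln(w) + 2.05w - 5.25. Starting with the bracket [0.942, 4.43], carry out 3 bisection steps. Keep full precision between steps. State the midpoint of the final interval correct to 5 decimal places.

f(0.942000) = -3.378650, f(4.430000) = 5.319900 (opposite signs)
step 1: m = 2.686000, f(m) = 1.244353 > 0 → root in [0.942000, 2.686000]
step 2: m = 1.814000, f(m) = -0.935766 < 0 → root in [1.814000, 2.686000]
step 3: m = 2.250000, f(m) = 0.173430 > 0 → root in [1.814000, 2.250000]
Midpoint of [1.814000, 2.250000] = 2.032000

2.03200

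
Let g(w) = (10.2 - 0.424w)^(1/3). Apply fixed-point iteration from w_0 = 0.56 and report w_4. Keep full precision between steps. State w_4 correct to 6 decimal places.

2.103552

w_1 = g(0.560000) = 2.151743
w_2 = g(2.151743) = 2.102013
w_3 = g(2.102013) = 2.103603
w_4 = g(2.103603) = 2.103552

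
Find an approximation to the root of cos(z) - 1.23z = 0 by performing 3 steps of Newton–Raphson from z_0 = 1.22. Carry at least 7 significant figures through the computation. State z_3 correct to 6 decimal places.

0.648138

f'(z) = -sin(z) - 1.23
z_0 = 1.220000: f = -1.156954, f' = -2.169099 → z_1 = 1.220000 - (-1.156954)/(-2.169099) = 0.686620
z_1 = 0.686620: f = -0.071149, f' = -1.863927 → z_2 = 0.686620 - (-0.071149)/(-1.863927) = 0.648448
z_2 = 0.648448: f = -0.000569, f' = -1.833950 → z_3 = 0.648448 - (-0.000569)/(-1.833950) = 0.648138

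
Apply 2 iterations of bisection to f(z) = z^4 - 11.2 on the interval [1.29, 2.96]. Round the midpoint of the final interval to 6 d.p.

1.916250

f(1.290000) = -8.430771, f(2.960000) = 65.565635 (opposite signs)
step 1: m = 2.125000, f(m) = 9.190869 > 0 → root in [1.290000, 2.125000]
step 2: m = 1.707500, f(m) = -2.699532 < 0 → root in [1.707500, 2.125000]
Midpoint of [1.707500, 2.125000] = 1.916250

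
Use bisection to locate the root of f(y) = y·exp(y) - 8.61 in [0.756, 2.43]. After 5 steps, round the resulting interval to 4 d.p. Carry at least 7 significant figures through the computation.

f(0.756000) = -6.999916, f(2.430000) = 18.992083 (opposite signs)
step 1: m = 1.593000, f(m) = -0.774858 < 0 → root in [1.593000, 2.430000]
step 2: m = 2.011500, f(m) = 6.424998 > 0 → root in [1.593000, 2.011500]
step 3: m = 1.802250, f(m) = 2.317536 > 0 → root in [1.593000, 1.802250]
step 4: m = 1.697625, f(m) = 0.660666 > 0 → root in [1.593000, 1.697625]
step 5: m = 1.645312, f(m) = -0.082955 < 0 → root in [1.645312, 1.697625]

[1.6453, 1.6976]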